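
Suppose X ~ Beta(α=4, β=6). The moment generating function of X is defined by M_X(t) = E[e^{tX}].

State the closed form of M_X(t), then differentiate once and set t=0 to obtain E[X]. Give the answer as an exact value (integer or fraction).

E[X] = D[M](0) = 2/5

M_X(t) = ₁F₁(4; 10; t)
D[M](t) = 2*₁F₁(5; 11; t)/5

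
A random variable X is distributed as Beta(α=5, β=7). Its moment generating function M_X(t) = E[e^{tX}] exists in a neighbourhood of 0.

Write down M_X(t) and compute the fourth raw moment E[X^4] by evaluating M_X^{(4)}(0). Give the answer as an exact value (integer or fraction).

M_X(t) = ₁F₁(5; 12; t)
D^4[M](t) = 2*₁F₁(9; 16; t)/39

E[X^4] = D^4[M](0) = 2/39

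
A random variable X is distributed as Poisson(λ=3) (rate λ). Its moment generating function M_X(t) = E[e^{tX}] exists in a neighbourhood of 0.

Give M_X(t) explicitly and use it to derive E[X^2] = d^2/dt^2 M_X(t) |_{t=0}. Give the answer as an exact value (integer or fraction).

M_X(t) = e^(3*e^(t) - 3)
M′(t) = 3*e^(-3)*e^(t)*e^(3*e^(t))
M′′(t) = (9*e^(2*t)*e^(3*e^(t)) + 3*e^(t)*e^(3*e^(t)))*e^(-3)

E[X^2] = M′′(0) = 12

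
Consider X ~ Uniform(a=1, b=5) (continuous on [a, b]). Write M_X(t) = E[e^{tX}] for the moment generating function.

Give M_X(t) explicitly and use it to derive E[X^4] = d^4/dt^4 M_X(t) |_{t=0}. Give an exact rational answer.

E[X^4] = M′′′′(0) = 781/5

M_X(t) = (e^(5*t) - e^(t))/(4*t)
M′(t) = (5*t*e^(5*t) - t*e^(t) - e^(5*t) + e^(t))/(4*t^2)
M′′(t) = (25*t^2*e^(5*t) - t^2*e^(t) - 10*t*e^(5*t) + 2*t*e^(t) + 2*e^(5*t) - 2*e^(t))/(4*t^3)
M′′′(t) = (125*t^3*e^(5*t) - t^3*e^(t) - 75*t^2*e^(5*t) + 3*t^2*e^(t) + 30*t*e^(5*t) - 6*t*e^(t) - 6*e^(5*t) + 6*e^(t))/(4*t^4)
M′′′′(t) = (625*t^4*e^(5*t) - t^4*e^(t) - 500*t^3*e^(5*t) + 4*t^3*e^(t) + 300*t^2*e^(5*t) - 12*t^2*e^(t) - 120*t*e^(5*t) + 24*t*e^(t) + 24*e^(5*t) - 24*e^(t))/(4*t^5)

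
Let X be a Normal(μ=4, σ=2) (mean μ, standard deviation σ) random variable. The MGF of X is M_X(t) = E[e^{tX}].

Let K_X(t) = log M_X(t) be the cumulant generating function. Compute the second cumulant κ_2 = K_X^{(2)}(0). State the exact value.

κ_2 = K′′(0) = 4

M_X(t) = e^(2*t^2 + 4*t)
K_X(t) = log M_X(t) = 2*t^2 + 4*t
K′(t) = 4*t + 4
K′′(t) = 4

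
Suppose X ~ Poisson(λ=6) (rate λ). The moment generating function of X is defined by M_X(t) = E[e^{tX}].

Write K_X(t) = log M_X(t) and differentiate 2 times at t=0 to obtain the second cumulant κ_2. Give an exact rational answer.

M_X(t) = e^(6*e^(t) - 6)
K_X(t) = log M_X(t) = 6*e^(t) - 6
K′(t) = 6*e^(t)
K′′(t) = 6*e^(t)

κ_2 = K′′(0) = 6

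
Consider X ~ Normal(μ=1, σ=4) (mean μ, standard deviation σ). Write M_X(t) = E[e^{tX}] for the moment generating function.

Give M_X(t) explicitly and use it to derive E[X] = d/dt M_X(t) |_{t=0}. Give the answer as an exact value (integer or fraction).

M_X(t) = e^(8*t^2 + t)
D[M](t) = 16*t*e^(t)*e^(8*t^2) + e^(t)*e^(8*t^2)

E[X] = D[M](0) = 1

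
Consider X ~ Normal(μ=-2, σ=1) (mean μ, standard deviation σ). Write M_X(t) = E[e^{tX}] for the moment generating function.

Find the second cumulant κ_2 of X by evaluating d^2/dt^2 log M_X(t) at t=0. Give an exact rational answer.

κ_2 = K′′(0) = 1

M_X(t) = e^(t^2/2 - 2*t)
K_X(t) = log M_X(t) = t^2/2 - 2*t
K′(t) = t - 2
K′′(t) = 1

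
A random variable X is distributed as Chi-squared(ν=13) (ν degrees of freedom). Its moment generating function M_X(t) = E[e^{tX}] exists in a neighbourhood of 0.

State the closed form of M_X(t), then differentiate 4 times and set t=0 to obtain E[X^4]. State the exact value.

M_X(t) = (1 - 2*t)^(-13/2)
M′(t) = -13/(128*t^7*√(1 - 2*t) - 448*t^6*√(1 - 2*t) + 672*t^5*√(1 - 2*t) - 560*t^4*√(1 - 2*t) + 280*t^3*√(1 - 2*t) - 84*t^2*√(1 - 2*t) + 14*t*√(1 - 2*t) - √(1 - 2*t))

E[X^4] = M′′′′(0) = 62985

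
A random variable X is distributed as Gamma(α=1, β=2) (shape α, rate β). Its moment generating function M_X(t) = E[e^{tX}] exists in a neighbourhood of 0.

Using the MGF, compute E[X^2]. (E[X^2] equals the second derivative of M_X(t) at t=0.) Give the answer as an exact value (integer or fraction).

E[X^2] = M′′(0) = 1/2

M_X(t) = 2/(2 - t)
M′(t) = 2/(t^2 - 4*t + 4)
M′′(t) = -4/(t^3 - 6*t^2 + 12*t - 8)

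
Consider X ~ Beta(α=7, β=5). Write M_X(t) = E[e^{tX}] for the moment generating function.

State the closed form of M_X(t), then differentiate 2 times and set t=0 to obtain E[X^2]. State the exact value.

E[X^2] = D^2[M](0) = 14/39

M_X(t) = ₁F₁(7; 12; t)
D^2[M](t) = 14*₁F₁(9; 14; t)/39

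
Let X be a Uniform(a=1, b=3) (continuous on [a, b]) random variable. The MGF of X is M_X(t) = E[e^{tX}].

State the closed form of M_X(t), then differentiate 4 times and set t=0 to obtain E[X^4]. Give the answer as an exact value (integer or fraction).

E[X^4] = M^(4)(0) = 121/5

M_X(t) = (e^(3*t) - e^(t))/(2*t)
M^(4)(t) = (81*t^4*e^(3*t) - t^4*e^(t) - 108*t^3*e^(3*t) + 4*t^3*e^(t) + 108*t^2*e^(3*t) - 12*t^2*e^(t) - 72*t*e^(3*t) + 24*t*e^(t) + 24*e^(3*t) - 24*e^(t))/(2*t^5)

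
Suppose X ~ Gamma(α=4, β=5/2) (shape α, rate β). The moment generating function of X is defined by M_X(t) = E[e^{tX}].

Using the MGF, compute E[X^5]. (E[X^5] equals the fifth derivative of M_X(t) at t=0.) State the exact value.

E[X^5] = M^(5)(0) = 43008/625

M_X(t) = 625/(16*(5/2 - t)^4)
M^(5)(t) = -134400000/(512*t^9 - 11520*t^8 + 115200*t^7 - 672000*t^6 + 2520000*t^5 - 6300000*t^4 + 10500000*t^3 - 11250000*t^2 + 7031250*t - 1953125)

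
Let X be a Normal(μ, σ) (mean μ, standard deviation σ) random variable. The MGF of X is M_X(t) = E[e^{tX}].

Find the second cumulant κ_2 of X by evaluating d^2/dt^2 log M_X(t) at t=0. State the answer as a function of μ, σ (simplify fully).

κ_2 = K′′(0) = σ^2

M_X(t) = e^(μ*t + σ^2*t^2/2)
K_X(t) = log M_X(t) = μ*t + σ^2*t^2/2
K′(t) = μ + σ^2*t
K′′(t) = σ^2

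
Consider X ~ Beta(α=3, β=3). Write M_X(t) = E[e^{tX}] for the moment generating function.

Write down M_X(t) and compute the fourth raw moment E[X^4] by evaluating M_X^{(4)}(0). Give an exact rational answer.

E[X^4] = D^4[M](0) = 5/42

M_X(t) = ₁F₁(3; 6; t)
D^4[M](t) = 5*₁F₁(7; 10; t)/42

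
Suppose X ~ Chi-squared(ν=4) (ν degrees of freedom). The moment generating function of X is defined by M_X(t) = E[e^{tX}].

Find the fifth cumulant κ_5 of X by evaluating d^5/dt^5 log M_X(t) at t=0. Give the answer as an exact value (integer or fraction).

κ_5 = D^5[K](0) = 1536

M_X(t) = (1 - 2*t)^(-2)
K_X(t) = log M_X(t) = -2*log(1 - 2*t)
D^5[K](t) = -1536/(32*t^5 - 80*t^4 + 80*t^3 - 40*t^2 + 10*t - 1)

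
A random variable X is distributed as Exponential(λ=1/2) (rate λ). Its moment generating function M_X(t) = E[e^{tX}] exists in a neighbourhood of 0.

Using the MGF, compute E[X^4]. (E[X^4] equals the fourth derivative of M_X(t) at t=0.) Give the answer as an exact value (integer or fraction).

M_X(t) = 1/(2*(1/2 - t))
M^(4)(t) = -384/(32*t^5 - 80*t^4 + 80*t^3 - 40*t^2 + 10*t - 1)

E[X^4] = M^(4)(0) = 384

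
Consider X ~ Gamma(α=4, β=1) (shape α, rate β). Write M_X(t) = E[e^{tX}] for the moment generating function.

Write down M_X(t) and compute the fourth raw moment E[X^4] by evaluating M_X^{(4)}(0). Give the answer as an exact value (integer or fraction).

E[X^4] = M^(4)(0) = 840

M_X(t) = (1 - t)^(-4)
M^(4)(t) = 840/(t^8 - 8*t^7 + 28*t^6 - 56*t^5 + 70*t^4 - 56*t^3 + 28*t^2 - 8*t + 1)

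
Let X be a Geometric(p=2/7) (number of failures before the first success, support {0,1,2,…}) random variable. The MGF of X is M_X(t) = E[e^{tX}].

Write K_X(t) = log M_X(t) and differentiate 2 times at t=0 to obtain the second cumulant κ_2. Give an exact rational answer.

κ_2 = K^(2)(0) = 35/4

M_X(t) = 2/(7*(1 - 5*e^(t)/7))
K_X(t) = log M_X(t) = -log(1 - 5*e^(t)/7) - log(7) + log(2)
K^(2)(t) = 35*e^(t)/(25*e^(2*t) - 70*e^(t) + 49)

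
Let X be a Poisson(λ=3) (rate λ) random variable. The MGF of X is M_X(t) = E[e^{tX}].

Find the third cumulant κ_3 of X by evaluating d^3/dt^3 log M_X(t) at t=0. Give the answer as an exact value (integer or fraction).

M_X(t) = e^(3*e^(t) - 3)
K_X(t) = log M_X(t) = 3*e^(t) - 3
K′(t) = 3*e^(t)
K′′(t) = 3*e^(t)
K′′′(t) = 3*e^(t)

κ_3 = K′′′(0) = 3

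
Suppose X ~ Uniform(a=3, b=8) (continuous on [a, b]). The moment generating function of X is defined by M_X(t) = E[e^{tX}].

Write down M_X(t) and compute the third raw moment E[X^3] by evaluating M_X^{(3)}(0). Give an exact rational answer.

E[X^3] = M′′′(0) = 803/4

M_X(t) = (e^(8*t) - e^(3*t))/(5*t)
M′(t) = (8*t*e^(8*t) - 3*t*e^(3*t) - e^(8*t) + e^(3*t))/(5*t^2)
M′′(t) = (64*t^2*e^(8*t) - 9*t^2*e^(3*t) - 16*t*e^(8*t) + 6*t*e^(3*t) + 2*e^(8*t) - 2*e^(3*t))/(5*t^3)
M′′′(t) = (512*t^3*e^(8*t) - 27*t^3*e^(3*t) - 192*t^2*e^(8*t) + 27*t^2*e^(3*t) + 48*t*e^(8*t) - 18*t*e^(3*t) - 6*e^(8*t) + 6*e^(3*t))/(5*t^4)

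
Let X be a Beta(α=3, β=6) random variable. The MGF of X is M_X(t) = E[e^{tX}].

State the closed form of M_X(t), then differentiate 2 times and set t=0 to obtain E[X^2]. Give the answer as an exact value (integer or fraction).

E[X^2] = d^2M/dt^2 |_{t=0} = 2/15

M_X(t) = ₁F₁(3; 9; t)
dM/dt = ₁F₁(4; 10; t)/3
d^2M/dt^2 = 2*₁F₁(5; 11; t)/15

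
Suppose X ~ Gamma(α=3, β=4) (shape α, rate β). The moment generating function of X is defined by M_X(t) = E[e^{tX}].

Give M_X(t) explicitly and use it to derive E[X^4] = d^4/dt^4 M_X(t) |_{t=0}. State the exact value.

M_X(t) = 64/(4 - t)^3
dM/dt = 192/(t^4 - 16*t^3 + 96*t^2 - 256*t + 256)
d^2M/dt^2 = -768/(t^5 - 20*t^4 + 160*t^3 - 640*t^2 + 1280*t - 1024)
d^3M/dt^3 = 3840/(t^6 - 24*t^5 + 240*t^4 - 1280*t^3 + 3840*t^2 - 6144*t + 4096)
d^4M/dt^4 = -23040/(t^7 - 28*t^6 + 336*t^5 - 2240*t^4 + 8960*t^3 - 21504*t^2 + 28672*t - 16384)

E[X^4] = d^4M/dt^4 |_{t=0} = 45/32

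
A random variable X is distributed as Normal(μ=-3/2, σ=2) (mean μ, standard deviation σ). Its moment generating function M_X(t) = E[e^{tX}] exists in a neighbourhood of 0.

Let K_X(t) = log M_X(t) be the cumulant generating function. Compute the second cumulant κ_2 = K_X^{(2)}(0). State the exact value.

M_X(t) = e^(2*t^2 - 3*t/2)
K_X(t) = log M_X(t) = 2*t^2 - 3*t/2
D^2[K](t) = 4

κ_2 = D^2[K](0) = 4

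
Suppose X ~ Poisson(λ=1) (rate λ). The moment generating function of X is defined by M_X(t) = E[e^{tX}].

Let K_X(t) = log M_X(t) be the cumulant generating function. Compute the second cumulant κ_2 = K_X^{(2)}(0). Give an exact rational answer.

M_X(t) = e^(e^(t) - 1)
K_X(t) = log M_X(t) = e^(t) - 1
K^(2)(t) = e^(t)

κ_2 = K^(2)(0) = 1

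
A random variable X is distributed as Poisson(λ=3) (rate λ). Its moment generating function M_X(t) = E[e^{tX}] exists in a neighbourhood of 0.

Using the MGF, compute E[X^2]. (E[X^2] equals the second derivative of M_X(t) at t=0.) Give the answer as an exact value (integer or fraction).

E[X^2] = M^(2)(0) = 12

M_X(t) = e^(3*e^(t) - 3)
M^(2)(t) = (9*e^(2*t)*e^(3*e^(t)) + 3*e^(t)*e^(3*e^(t)))*e^(-3)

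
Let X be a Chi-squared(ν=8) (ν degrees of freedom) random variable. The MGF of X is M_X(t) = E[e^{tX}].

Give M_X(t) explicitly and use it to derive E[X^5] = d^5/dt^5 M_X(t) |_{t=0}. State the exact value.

E[X^5] = M′′′′′(0) = 215040

M_X(t) = (1 - 2*t)^(-4)
M′(t) = -8/(32*t^5 - 80*t^4 + 80*t^3 - 40*t^2 + 10*t - 1)
M′′(t) = 80/(64*t^6 - 192*t^5 + 240*t^4 - 160*t^3 + 60*t^2 - 12*t + 1)
M′′′(t) = -960/(128*t^7 - 448*t^6 + 672*t^5 - 560*t^4 + 280*t^3 - 84*t^2 + 14*t - 1)
M′′′′(t) = 13440/(256*t^8 - 1024*t^7 + 1792*t^6 - 1792*t^5 + 1120*t^4 - 448*t^3 + 112*t^2 - 16*t + 1)
M′′′′′(t) = -215040/(512*t^9 - 2304*t^8 + 4608*t^7 - 5376*t^6 + 4032*t^5 - 2016*t^4 + 672*t^3 - 144*t^2 + 18*t - 1)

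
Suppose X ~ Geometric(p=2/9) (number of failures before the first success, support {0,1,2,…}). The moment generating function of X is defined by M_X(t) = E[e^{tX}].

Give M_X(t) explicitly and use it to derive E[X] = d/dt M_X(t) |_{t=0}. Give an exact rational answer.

E[X] = M^(1)(0) = 7/2

M_X(t) = 2/(9*(1 - 7*e^(t)/9))
M^(1)(t) = 14*e^(t)/(49*e^(2*t) - 126*e^(t) + 81)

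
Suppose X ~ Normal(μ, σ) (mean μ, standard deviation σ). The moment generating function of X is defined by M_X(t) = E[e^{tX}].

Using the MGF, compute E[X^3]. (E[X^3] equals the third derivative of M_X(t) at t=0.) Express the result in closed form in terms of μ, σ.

M_X(t) = e^(μ*t + σ^2*t^2/2)

E[X^3] = D^3[M](0) = μ*(μ^2 + 3*σ^2)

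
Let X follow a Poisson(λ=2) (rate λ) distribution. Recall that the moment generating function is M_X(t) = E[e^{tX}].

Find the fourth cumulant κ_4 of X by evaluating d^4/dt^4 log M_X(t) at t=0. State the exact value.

M_X(t) = e^(2*e^(t) - 2)
K_X(t) = log M_X(t) = 2*e^(t) - 2
K′(t) = 2*e^(t)
K′′(t) = 2*e^(t)
K′′′(t) = 2*e^(t)
K′′′′(t) = 2*e^(t)

κ_4 = K′′′′(0) = 2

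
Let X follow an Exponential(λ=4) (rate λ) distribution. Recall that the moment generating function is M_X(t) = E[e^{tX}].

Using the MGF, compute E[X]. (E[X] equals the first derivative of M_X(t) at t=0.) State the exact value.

M_X(t) = 4/(4 - t)
dM/dt = 4/(t^2 - 8*t + 16)

E[X] = dM/dt |_{t=0} = 1/4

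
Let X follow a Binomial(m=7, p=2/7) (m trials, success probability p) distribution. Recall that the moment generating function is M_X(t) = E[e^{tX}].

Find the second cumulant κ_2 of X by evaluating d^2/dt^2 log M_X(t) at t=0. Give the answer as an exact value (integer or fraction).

κ_2 = d^2K/dt^2 |_{t=0} = 10/7

M_X(t) = (2*e^(t)/7 + 5/7)^7
K_X(t) = log M_X(t) = 7*log(2*e^(t)/7 + 5/7)
dK/dt = 14*e^(t)/(2*e^(t) + 5)
d^2K/dt^2 = 70*e^(t)/(4*e^(2*t) + 20*e^(t) + 25)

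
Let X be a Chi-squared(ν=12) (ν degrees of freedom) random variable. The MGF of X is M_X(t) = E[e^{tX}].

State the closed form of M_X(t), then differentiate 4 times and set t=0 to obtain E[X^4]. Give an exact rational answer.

M_X(t) = (1 - 2*t)^(-6)
M′(t) = -12/(128*t^7 - 448*t^6 + 672*t^5 - 560*t^4 + 280*t^3 - 84*t^2 + 14*t - 1)
M′′(t) = 168/(256*t^8 - 1024*t^7 + 1792*t^6 - 1792*t^5 + 1120*t^4 - 448*t^3 + 112*t^2 - 16*t + 1)
M′′′(t) = -2688/(512*t^9 - 2304*t^8 + 4608*t^7 - 5376*t^6 + 4032*t^5 - 2016*t^4 + 672*t^3 - 144*t^2 + 18*t - 1)
M′′′′(t) = 48384/(1024*t^10 - 5120*t^9 + 11520*t^8 - 15360*t^7 + 13440*t^6 - 8064*t^5 + 3360*t^4 - 960*t^3 + 180*t^2 - 20*t + 1)

E[X^4] = M′′′′(0) = 48384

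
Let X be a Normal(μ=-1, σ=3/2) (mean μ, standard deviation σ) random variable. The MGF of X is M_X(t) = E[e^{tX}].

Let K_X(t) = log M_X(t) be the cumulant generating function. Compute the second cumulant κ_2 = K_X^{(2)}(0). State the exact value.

κ_2 = D^2[K](0) = 9/4

M_X(t) = e^(9*t^2/8 - t)
K_X(t) = log M_X(t) = 9*t^2/8 - t
D^2[K](t) = 9/4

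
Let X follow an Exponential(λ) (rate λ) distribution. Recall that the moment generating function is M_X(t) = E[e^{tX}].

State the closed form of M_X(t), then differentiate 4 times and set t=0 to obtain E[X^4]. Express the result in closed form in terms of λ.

M_X(t) = λ/(λ - t)
M′(t) = λ/(λ^2 - 2*λ*t + t^2)
M′′(t) = -2*λ/(-λ^3 + 3*λ^2*t - 3*λ*t^2 + t^3)
M′′′(t) = 6*λ/(λ^4 - 4*λ^3*t + 6*λ^2*t^2 - 4*λ*t^3 + t^4)
M′′′′(t) = -24*λ/(-λ^5 + 5*λ^4*t - 10*λ^3*t^2 + 10*λ^2*t^3 - 5*λ*t^4 + t^5)

E[X^4] = M′′′′(0) = 24/λ^4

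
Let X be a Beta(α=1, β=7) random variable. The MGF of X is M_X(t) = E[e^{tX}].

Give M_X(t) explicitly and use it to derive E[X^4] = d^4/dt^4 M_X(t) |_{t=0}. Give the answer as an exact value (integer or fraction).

M_X(t) = ₁F₁(1; 8; t)
M^(4)(t) = ₁F₁(5; 12; t)/330

E[X^4] = M^(4)(0) = 1/330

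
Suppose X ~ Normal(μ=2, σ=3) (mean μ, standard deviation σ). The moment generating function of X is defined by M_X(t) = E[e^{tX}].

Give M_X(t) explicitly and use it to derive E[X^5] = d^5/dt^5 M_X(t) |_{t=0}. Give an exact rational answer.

E[X^5] = M′′′′′(0) = 3182

M_X(t) = e^(9*t^2/2 + 2*t)
M′(t) = 9*t*e^(2*t)*e^(9*t^2/2) + 2*e^(2*t)*e^(9*t^2/2)
M′′(t) = 81*t^2*e^(2*t)*e^(9*t^2/2) + 36*t*e^(2*t)*e^(9*t^2/2) + 13*e^(2*t)*e^(9*t^2/2)
M′′′(t) = 729*t^3*e^(2*t)*e^(9*t^2/2) + 486*t^2*e^(2*t)*e^(9*t^2/2) + 351*t*e^(2*t)*e^(9*t^2/2) + 62*e^(2*t)*e^(9*t^2/2)
M′′′′(t) = 6561*t^4*e^(2*t)*e^(9*t^2/2) + 5832*t^3*e^(2*t)*e^(9*t^2/2) + 6318*t^2*e^(2*t)*e^(9*t^2/2) + 2232*t*e^(2*t)*e^(9*t^2/2) + 475*e^(2*t)*e^(9*t^2/2)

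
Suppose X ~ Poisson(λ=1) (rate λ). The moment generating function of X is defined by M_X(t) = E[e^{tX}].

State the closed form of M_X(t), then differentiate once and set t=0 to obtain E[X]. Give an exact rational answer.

E[X] = M^(1)(0) = 1

M_X(t) = e^(e^(t) - 1)
M^(1)(t) = e^(-1)*e^(t)*e^(e^(t))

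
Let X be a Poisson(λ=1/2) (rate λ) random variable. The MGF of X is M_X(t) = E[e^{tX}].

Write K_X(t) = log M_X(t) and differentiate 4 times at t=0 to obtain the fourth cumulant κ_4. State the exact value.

M_X(t) = e^(e^(t)/2 - 1/2)
K_X(t) = log M_X(t) = e^(t)/2 - 1/2
K′(t) = e^(t)/2
K′′(t) = e^(t)/2
K′′′(t) = e^(t)/2
K′′′′(t) = e^(t)/2

κ_4 = K′′′′(0) = 1/2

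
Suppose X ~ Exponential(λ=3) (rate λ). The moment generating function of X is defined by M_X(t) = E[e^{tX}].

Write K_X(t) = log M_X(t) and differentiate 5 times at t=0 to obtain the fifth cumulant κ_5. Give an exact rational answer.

κ_5 = K^(5)(0) = 8/81

M_X(t) = 3/(3 - t)
K_X(t) = log M_X(t) = -log(3 - t) + log(3)
K^(5)(t) = -24/(t^5 - 15*t^4 + 90*t^3 - 270*t^2 + 405*t - 243)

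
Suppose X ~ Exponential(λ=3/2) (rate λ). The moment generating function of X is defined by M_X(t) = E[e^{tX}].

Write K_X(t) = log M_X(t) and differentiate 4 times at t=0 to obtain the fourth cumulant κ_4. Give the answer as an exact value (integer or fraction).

κ_4 = K^(4)(0) = 32/27

M_X(t) = 3/(2*(3/2 - t))
K_X(t) = log M_X(t) = -log(3/2 - t) - log(2) + log(3)
K^(4)(t) = 96/(16*t^4 - 96*t^3 + 216*t^2 - 216*t + 81)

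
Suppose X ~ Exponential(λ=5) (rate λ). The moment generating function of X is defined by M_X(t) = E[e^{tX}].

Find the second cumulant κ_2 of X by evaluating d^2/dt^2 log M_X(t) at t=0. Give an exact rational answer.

κ_2 = d^2K/dt^2 |_{t=0} = 1/25

M_X(t) = 5/(5 - t)
K_X(t) = log M_X(t) = -log(5 - t) + log(5)
dK/dt = -1/(t - 5)
d^2K/dt^2 = 1/(t^2 - 10*t + 25)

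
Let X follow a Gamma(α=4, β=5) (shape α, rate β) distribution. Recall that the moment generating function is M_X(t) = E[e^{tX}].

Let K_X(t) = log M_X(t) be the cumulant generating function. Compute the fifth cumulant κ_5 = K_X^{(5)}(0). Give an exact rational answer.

M_X(t) = 625/(5 - t)^4
K_X(t) = log M_X(t) = -4*log(5 - t) + 4*log(5)
K′(t) = -4/(t - 5)
K′′(t) = 4/(t^2 - 10*t + 25)
K′′′(t) = -8/(t^3 - 15*t^2 + 75*t - 125)
K′′′′(t) = 24/(t^4 - 20*t^3 + 150*t^2 - 500*t + 625)
K′′′′′(t) = -96/(t^5 - 25*t^4 + 250*t^3 - 1250*t^2 + 3125*t - 3125)

κ_5 = K′′′′′(0) = 96/3125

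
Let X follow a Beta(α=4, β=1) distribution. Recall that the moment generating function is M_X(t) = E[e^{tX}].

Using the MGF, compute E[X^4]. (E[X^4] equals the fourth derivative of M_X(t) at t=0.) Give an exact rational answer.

E[X^4] = d^4M/dt^4 |_{t=0} = 1/2

M_X(t) = ₁F₁(4; 5; t)
dM/dt = 4*₁F₁(5; 6; t)/5
d^2M/dt^2 = 2*₁F₁(6; 7; t)/3
d^3M/dt^3 = 4*₁F₁(7; 8; t)/7
d^4M/dt^4 = ₁F₁(8; 9; t)/2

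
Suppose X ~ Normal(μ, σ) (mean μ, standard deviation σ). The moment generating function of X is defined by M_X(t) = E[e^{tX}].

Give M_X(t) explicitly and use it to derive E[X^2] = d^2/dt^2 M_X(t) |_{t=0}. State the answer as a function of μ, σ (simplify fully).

E[X^2] = M^(2)(0) = μ^2 + σ^2

M_X(t) = e^(μ*t + σ^2*t^2/2)
M^(2)(t) = μ^2*e^(μ*t)*e^(σ^2*t^2/2) + 2*μ*σ^2*t*e^(μ*t)*e^(σ^2*t^2/2) + σ^4*t^2*e^(μ*t)*e^(σ^2*t^2/2) + σ^2*e^(μ*t)*e^(σ^2*t^2/2)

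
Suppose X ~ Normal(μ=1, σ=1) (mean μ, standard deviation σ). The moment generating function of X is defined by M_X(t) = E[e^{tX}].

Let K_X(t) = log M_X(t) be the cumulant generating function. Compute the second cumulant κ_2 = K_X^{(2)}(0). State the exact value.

M_X(t) = e^(t^2/2 + t)
K_X(t) = log M_X(t) = t^2/2 + t
dK/dt = t + 1
d^2K/dt^2 = 1

κ_2 = d^2K/dt^2 |_{t=0} = 1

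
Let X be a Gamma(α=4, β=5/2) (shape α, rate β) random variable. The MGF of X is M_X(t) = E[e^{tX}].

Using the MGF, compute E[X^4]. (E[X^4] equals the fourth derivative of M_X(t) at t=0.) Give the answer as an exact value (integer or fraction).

M_X(t) = 625/(16*(5/2 - t)^4)
D^4[M](t) = 8400000/(256*t^8 - 5120*t^7 + 44800*t^6 - 224000*t^5 + 700000*t^4 - 1400000*t^3 + 1750000*t^2 - 1250000*t + 390625)

E[X^4] = D^4[M](0) = 2688/125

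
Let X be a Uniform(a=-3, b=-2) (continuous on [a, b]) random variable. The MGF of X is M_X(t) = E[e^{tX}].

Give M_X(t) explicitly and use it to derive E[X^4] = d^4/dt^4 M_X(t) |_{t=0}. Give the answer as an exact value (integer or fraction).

M_X(t) = (e^(-2*t) - e^(-3*t))/t
dM/dt = (-2*t*e^(t) + 3*t - e^(t) + 1)*e^(-3*t)/t^2
d^2M/dt^2 = (4*t^2*e^(t) - 9*t^2 + 4*t*e^(t) - 6*t + 2*e^(t) - 2)*e^(-3*t)/t^3
d^3M/dt^3 = (-8*t^3*e^(t) + 27*t^3 - 12*t^2*e^(t) + 27*t^2 - 12*t*e^(t) + 18*t - 6*e^(t) + 6)*e^(-3*t)/t^4
d^4M/dt^4 = (16*t^4*e^(t) - 81*t^4 + 32*t^3*e^(t) - 108*t^3 + 48*t^2*e^(t) - 108*t^2 + 48*t*e^(t) - 72*t + 24*e^(t) - 24)*e^(-3*t)/t^5

E[X^4] = d^4M/dt^4 |_{t=0} = 211/5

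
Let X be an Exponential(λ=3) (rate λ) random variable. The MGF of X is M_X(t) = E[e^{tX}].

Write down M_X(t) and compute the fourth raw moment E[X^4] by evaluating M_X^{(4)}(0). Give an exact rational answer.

M_X(t) = 3/(3 - t)
M^(4)(t) = -72/(t^5 - 15*t^4 + 90*t^3 - 270*t^2 + 405*t - 243)

E[X^4] = M^(4)(0) = 8/27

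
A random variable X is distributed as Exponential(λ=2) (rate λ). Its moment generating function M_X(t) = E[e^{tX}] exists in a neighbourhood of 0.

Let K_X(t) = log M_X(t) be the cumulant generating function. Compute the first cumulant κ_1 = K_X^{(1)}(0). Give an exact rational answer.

M_X(t) = 2/(2 - t)
K_X(t) = log M_X(t) = -log(2 - t) + log(2)
D[K](t) = -1/(t - 2)

κ_1 = D[K](0) = 1/2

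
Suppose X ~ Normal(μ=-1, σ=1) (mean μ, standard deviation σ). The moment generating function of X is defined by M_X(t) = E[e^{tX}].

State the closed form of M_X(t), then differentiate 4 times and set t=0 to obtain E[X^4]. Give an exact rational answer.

M_X(t) = e^(t^2/2 - t)
M′(t) = t*e^(-t)*e^(t^2/2) - e^(-t)*e^(t^2/2)
M′′(t) = (t^2*e^(t^2/2) - 2*t*e^(t^2/2) + 2*e^(t^2/2))*e^(-t)
M′′′(t) = (t^3*e^(t^2/2) - 3*t^2*e^(t^2/2) + 6*t*e^(t^2/2) - 4*e^(t^2/2))*e^(-t)
M′′′′(t) = (t^4*e^(t^2/2) - 4*t^3*e^(t^2/2) + 12*t^2*e^(t^2/2) - 16*t*e^(t^2/2) + 10*e^(t^2/2))*e^(-t)

E[X^4] = M′′′′(0) = 10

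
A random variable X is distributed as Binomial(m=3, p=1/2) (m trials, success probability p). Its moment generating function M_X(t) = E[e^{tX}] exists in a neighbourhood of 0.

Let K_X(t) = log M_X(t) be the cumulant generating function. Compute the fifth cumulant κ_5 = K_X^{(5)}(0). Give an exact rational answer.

M_X(t) = (e^(t)/2 + 1/2)^3
K_X(t) = log M_X(t) = 3*log(e^(t)/2 + 1/2)
K′(t) = 3*e^(t)/(e^(t) + 1)
K′′(t) = 3*e^(t)/(e^(2*t) + 2*e^(t) + 1)
K′′′(t) = (-3*e^(2*t) + 3*e^(t))/(e^(3*t) + 3*e^(2*t) + 3*e^(t) + 1)
K′′′′(t) = (3*e^(3*t) - 12*e^(2*t) + 3*e^(t))/(e^(4*t) + 4*e^(3*t) + 6*e^(2*t) + 4*e^(t) + 1)
K′′′′′(t) = (-3*e^(4*t) + 33*e^(3*t) - 33*e^(2*t) + 3*e^(t))/(e^(5*t) + 5*e^(4*t) + 10*e^(3*t) + 10*e^(2*t) + 5*e^(t) + 1)

κ_5 = K′′′′′(0) = 0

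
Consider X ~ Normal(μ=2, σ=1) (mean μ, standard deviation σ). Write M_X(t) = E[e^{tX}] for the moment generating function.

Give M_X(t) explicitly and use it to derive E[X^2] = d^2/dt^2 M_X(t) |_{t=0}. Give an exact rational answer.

M_X(t) = e^(t^2/2 + 2*t)
M′(t) = t*e^(2*t)*e^(t^2/2) + 2*e^(2*t)*e^(t^2/2)
M′′(t) = t^2*e^(2*t)*e^(t^2/2) + 4*t*e^(2*t)*e^(t^2/2) + 5*e^(2*t)*e^(t^2/2)

E[X^2] = M′′(0) = 5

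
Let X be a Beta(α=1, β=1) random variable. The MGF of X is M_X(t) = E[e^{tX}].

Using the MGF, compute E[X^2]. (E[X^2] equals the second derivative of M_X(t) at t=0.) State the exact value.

M_X(t) = ₁F₁(1; 2; t)
D^2[M](t) = ₁F₁(3; 4; t)/3

E[X^2] = D^2[M](0) = 1/3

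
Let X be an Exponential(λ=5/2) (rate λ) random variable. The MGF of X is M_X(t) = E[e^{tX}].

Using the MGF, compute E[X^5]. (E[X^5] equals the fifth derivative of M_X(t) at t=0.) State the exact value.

M_X(t) = 5/(2*(5/2 - t))
M^(5)(t) = 19200/(64*t^6 - 960*t^5 + 6000*t^4 - 20000*t^3 + 37500*t^2 - 37500*t + 15625)

E[X^5] = M^(5)(0) = 768/625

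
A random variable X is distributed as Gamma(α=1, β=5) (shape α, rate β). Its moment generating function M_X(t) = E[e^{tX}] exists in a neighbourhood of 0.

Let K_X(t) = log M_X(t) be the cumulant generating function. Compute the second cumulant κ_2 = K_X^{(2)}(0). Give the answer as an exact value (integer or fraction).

κ_2 = K^(2)(0) = 1/25

M_X(t) = 5/(5 - t)
K_X(t) = log M_X(t) = -log(5 - t) + log(5)
K^(2)(t) = 1/(t^2 - 10*t + 25)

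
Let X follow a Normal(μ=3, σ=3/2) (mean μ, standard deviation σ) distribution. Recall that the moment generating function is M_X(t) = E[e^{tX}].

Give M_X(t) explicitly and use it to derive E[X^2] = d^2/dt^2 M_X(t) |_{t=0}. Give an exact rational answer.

E[X^2] = M^(2)(0) = 45/4

M_X(t) = e^(9*t^2/8 + 3*t)
M^(2)(t) = 81*t^2*e^(3*t)*e^(9*t^2/8)/16 + 27*t*e^(3*t)*e^(9*t^2/8)/2 + 45*e^(3*t)*e^(9*t^2/8)/4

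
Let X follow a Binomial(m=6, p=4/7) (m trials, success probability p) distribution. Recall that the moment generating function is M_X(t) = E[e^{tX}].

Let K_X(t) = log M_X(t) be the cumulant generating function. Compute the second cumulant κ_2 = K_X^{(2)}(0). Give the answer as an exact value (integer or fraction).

M_X(t) = (4*e^(t)/7 + 3/7)^6
K_X(t) = log M_X(t) = 6*log(4*e^(t)/7 + 3/7)
D^2[K](t) = 72*e^(t)/(16*e^(2*t) + 24*e^(t) + 9)

κ_2 = D^2[K](0) = 72/49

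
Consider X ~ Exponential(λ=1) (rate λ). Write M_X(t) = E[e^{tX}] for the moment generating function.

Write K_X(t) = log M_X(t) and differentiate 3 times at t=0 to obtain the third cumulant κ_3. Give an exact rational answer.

M_X(t) = 1/(1 - t)
K_X(t) = log M_X(t) = -log(1 - t)
dK/dt = -1/(t - 1)
d^2K/dt^2 = 1/(t^2 - 2*t + 1)
d^3K/dt^3 = -2/(t^3 - 3*t^2 + 3*t - 1)

κ_3 = d^3K/dt^3 |_{t=0} = 2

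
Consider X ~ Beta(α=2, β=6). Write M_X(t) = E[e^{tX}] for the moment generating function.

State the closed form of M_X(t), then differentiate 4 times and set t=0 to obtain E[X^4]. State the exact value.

E[X^4] = M′′′′(0) = 1/66

M_X(t) = ₁F₁(2; 8; t)
M′(t) = ₁F₁(3; 9; t)/4
M′′(t) = ₁F₁(4; 10; t)/12
M′′′(t) = ₁F₁(5; 11; t)/30
M′′′′(t) = ₁F₁(6; 12; t)/66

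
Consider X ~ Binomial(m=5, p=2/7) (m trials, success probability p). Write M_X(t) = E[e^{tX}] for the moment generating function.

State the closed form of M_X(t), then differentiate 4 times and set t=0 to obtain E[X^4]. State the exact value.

M_X(t) = (2*e^(t)/7 + 5/7)^5
dM/dt = 160*e^(5*t)/16807 + 1600*e^(4*t)/16807 + 6000*e^(3*t)/16807 + 10000*e^(2*t)/16807 + 6250*e^(t)/16807
d^2M/dt^2 = 800*e^(5*t)/16807 + 6400*e^(4*t)/16807 + 18000*e^(3*t)/16807 + 20000*e^(2*t)/16807 + 6250*e^(t)/16807
d^3M/dt^3 = 4000*e^(5*t)/16807 + 25600*e^(4*t)/16807 + 54000*e^(3*t)/16807 + 40000*e^(2*t)/16807 + 6250*e^(t)/16807
d^4M/dt^4 = 20000*e^(5*t)/16807 + 102400*e^(4*t)/16807 + 162000*e^(3*t)/16807 + 80000*e^(2*t)/16807 + 6250*e^(t)/16807

E[X^4] = d^4M/dt^4 |_{t=0} = 52950/2401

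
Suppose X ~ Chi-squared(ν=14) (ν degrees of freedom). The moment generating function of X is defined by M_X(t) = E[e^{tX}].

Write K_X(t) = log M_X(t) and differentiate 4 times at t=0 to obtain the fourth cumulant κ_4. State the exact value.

κ_4 = K^(4)(0) = 672

M_X(t) = (1 - 2*t)^(-7)
K_X(t) = log M_X(t) = -7*log(1 - 2*t)
K^(4)(t) = 672/(16*t^4 - 32*t^3 + 24*t^2 - 8*t + 1)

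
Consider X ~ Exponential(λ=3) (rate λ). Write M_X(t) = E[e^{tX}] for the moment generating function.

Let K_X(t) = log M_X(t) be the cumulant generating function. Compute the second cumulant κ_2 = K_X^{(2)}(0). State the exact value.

κ_2 = K^(2)(0) = 1/9

M_X(t) = 3/(3 - t)
K_X(t) = log M_X(t) = -log(3 - t) + log(3)
K^(2)(t) = 1/(t^2 - 6*t + 9)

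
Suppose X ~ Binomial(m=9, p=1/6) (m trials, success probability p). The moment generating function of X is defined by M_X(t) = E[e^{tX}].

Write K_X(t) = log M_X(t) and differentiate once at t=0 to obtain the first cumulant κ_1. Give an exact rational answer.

κ_1 = K^(1)(0) = 3/2

M_X(t) = (e^(t)/6 + 5/6)^9
K_X(t) = log M_X(t) = 9*log(e^(t)/6 + 5/6)
K^(1)(t) = 9*e^(t)/(e^(t) + 5)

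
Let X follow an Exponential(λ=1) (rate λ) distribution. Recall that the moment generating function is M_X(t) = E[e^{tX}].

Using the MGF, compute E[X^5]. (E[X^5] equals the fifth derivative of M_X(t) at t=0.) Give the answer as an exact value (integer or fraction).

M_X(t) = 1/(1 - t)
M^(5)(t) = 120/(t^6 - 6*t^5 + 15*t^4 - 20*t^3 + 15*t^2 - 6*t + 1)

E[X^5] = M^(5)(0) = 120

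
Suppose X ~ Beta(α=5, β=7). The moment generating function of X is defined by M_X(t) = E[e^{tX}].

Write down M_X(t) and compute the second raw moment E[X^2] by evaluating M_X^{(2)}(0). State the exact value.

M_X(t) = ₁F₁(5; 12; t)
M′(t) = 5*₁F₁(6; 13; t)/12
M′′(t) = 5*₁F₁(7; 14; t)/26

E[X^2] = M′′(0) = 5/26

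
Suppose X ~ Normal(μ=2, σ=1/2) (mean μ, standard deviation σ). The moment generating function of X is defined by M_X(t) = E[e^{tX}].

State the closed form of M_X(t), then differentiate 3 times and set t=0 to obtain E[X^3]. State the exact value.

M_X(t) = e^(t^2/8 + 2*t)
M^(3)(t) = t^3*e^(2*t)*e^(t^2/8)/64 + 3*t^2*e^(2*t)*e^(t^2/8)/8 + 51*t*e^(2*t)*e^(t^2/8)/16 + 19*e^(2*t)*e^(t^2/8)/2

E[X^3] = M^(3)(0) = 19/2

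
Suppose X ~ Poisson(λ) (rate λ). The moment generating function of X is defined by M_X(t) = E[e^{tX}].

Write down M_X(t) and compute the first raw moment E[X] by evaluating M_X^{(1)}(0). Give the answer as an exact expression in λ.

E[X] = dM/dt |_{t=0} = λ

M_X(t) = e^(λ*(e^(t) - 1))
dM/dt = λ*e^(-λ)*e^(t)*e^(λ*e^(t))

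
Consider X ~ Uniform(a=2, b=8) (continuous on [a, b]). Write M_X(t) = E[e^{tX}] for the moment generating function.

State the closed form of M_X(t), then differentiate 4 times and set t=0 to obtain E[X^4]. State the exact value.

E[X^4] = D^4[M](0) = 5456/5

M_X(t) = (e^(8*t) - e^(2*t))/(6*t)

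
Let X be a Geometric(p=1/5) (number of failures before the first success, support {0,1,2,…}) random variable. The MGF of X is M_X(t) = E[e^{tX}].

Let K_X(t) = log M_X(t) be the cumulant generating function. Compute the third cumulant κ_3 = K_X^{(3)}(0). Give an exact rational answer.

M_X(t) = 1/(5*(1 - 4*e^(t)/5))
K_X(t) = log M_X(t) = -log(1 - 4*e^(t)/5) - log(5)
K^(3)(t) = (-80*e^(2*t) - 100*e^(t))/(64*e^(3*t) - 240*e^(2*t) + 300*e^(t) - 125)

κ_3 = K^(3)(0) = 180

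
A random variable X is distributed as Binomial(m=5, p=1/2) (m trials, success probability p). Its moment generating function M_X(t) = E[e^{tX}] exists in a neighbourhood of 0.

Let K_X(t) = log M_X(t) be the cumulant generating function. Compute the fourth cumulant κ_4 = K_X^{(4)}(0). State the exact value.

κ_4 = d^4K/dt^4 |_{t=0} = -5/8

M_X(t) = (e^(t)/2 + 1/2)^5
K_X(t) = log M_X(t) = 5*log(e^(t)/2 + 1/2)
dK/dt = 5*e^(t)/(e^(t) + 1)
d^2K/dt^2 = 5*e^(t)/(e^(2*t) + 2*e^(t) + 1)
d^3K/dt^3 = (-5*e^(2*t) + 5*e^(t))/(e^(3*t) + 3*e^(2*t) + 3*e^(t) + 1)
d^4K/dt^4 = (5*e^(3*t) - 20*e^(2*t) + 5*e^(t))/(e^(4*t) + 4*e^(3*t) + 6*e^(2*t) + 4*e^(t) + 1)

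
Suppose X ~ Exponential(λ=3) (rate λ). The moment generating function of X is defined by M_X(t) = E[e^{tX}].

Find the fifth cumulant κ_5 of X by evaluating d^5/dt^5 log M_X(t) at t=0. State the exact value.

M_X(t) = 3/(3 - t)
K_X(t) = log M_X(t) = -log(3 - t) + log(3)
dK/dt = -1/(t - 3)
d^2K/dt^2 = 1/(t^2 - 6*t + 9)
d^3K/dt^3 = -2/(t^3 - 9*t^2 + 27*t - 27)
d^4K/dt^4 = 6/(t^4 - 12*t^3 + 54*t^2 - 108*t + 81)
d^5K/dt^5 = -24/(t^5 - 15*t^4 + 90*t^3 - 270*t^2 + 405*t - 243)

κ_5 = d^5K/dt^5 |_{t=0} = 8/81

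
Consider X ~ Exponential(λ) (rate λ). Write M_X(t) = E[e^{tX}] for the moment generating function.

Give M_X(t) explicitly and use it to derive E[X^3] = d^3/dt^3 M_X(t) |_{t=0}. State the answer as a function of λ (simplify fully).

E[X^3] = M′′′(0) = 6/λ^3

M_X(t) = λ/(λ - t)
M′(t) = λ/(λ^2 - 2*λ*t + t^2)
M′′(t) = -2*λ/(-λ^3 + 3*λ^2*t - 3*λ*t^2 + t^3)
M′′′(t) = 6*λ/(λ^4 - 4*λ^3*t + 6*λ^2*t^2 - 4*λ*t^3 + t^4)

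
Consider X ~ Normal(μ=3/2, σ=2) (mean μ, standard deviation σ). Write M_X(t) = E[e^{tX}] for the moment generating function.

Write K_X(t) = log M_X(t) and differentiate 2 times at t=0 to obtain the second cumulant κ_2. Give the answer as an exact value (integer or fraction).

κ_2 = K^(2)(0) = 4

M_X(t) = e^(2*t^2 + 3*t/2)
K_X(t) = log M_X(t) = 2*t^2 + 3*t/2
K^(2)(t) = 4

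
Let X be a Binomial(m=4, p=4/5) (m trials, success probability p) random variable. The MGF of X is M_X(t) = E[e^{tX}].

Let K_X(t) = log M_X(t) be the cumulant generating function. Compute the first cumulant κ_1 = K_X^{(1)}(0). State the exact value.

κ_1 = dK/dt |_{t=0} = 16/5

M_X(t) = (4*e^(t)/5 + 1/5)^4
K_X(t) = log M_X(t) = 4*log(4*e^(t)/5 + 1/5)
dK/dt = 16*e^(t)/(4*e^(t) + 1)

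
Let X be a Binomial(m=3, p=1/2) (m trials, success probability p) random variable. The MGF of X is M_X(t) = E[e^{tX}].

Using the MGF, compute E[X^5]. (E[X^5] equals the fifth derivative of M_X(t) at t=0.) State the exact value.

M_X(t) = (e^(t)/2 + 1/2)^3
D^5[M](t) = 243*e^(3*t)/8 + 12*e^(2*t) + 3*e^(t)/8

E[X^5] = D^5[M](0) = 171/4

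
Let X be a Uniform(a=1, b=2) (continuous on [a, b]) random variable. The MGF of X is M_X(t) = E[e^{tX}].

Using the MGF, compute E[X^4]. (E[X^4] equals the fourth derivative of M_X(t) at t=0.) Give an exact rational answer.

M_X(t) = (e^(2*t) - e^(t))/t
D^4[M](t) = (16*t^4*e^(2*t) - t^4*e^(t) - 32*t^3*e^(2*t) + 4*t^3*e^(t) + 48*t^2*e^(2*t) - 12*t^2*e^(t) - 48*t*e^(2*t) + 24*t*e^(t) + 24*e^(2*t) - 24*e^(t))/t^5

E[X^4] = D^4[M](0) = 31/5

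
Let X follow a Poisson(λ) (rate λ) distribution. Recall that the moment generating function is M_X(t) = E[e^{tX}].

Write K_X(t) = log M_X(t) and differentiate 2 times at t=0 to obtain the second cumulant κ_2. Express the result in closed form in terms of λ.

κ_2 = d^2K/dt^2 |_{t=0} = λ

M_X(t) = e^(λ*(e^(t) - 1))
K_X(t) = log M_X(t) = λ*(e^(t) - 1)
dK/dt = λ*e^(t)
d^2K/dt^2 = λ*e^(t)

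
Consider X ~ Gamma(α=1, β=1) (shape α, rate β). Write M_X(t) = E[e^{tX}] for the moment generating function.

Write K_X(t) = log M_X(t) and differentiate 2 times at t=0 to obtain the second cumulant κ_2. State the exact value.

M_X(t) = 1/(1 - t)
K_X(t) = log M_X(t) = -log(1 - t)
K′(t) = -1/(t - 1)
K′′(t) = 1/(t^2 - 2*t + 1)

κ_2 = K′′(0) = 1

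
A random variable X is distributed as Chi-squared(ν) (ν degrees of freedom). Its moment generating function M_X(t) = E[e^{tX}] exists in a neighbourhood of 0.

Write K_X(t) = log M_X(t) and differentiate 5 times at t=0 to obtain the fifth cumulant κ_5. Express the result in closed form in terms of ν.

M_X(t) = (1 - 2*t)^(-ν/2)
K_X(t) = log M_X(t) = -ν*log(1 - 2*t)/2
K^(5)(t) = -384*ν/(32*t^5 - 80*t^4 + 80*t^3 - 40*t^2 + 10*t - 1)

κ_5 = K^(5)(0) = 384*ν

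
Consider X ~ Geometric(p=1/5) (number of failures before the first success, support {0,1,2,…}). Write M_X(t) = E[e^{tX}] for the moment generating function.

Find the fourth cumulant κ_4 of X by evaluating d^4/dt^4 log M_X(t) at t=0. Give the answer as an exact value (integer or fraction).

M_X(t) = 1/(5*(1 - 4*e^(t)/5))
K_X(t) = log M_X(t) = -log(1 - 4*e^(t)/5) - log(5)
D^4[K](t) = (320*e^(3*t) + 1600*e^(2*t) + 500*e^(t))/(256*e^(4*t) - 1280*e^(3*t) + 2400*e^(2*t) - 2000*e^(t) + 625)

κ_4 = D^4[K](0) = 2420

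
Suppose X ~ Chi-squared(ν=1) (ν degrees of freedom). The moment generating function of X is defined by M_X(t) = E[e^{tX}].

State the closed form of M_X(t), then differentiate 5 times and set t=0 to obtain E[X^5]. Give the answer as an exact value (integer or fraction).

E[X^5] = M′′′′′(0) = 945

M_X(t) = 1/√(1 - 2*t)
M′(t) = -1/(2*t*√(1 - 2*t) - √(1 - 2*t))
M′′(t) = 3/(4*t^2*√(1 - 2*t) - 4*t*√(1 - 2*t) + √(1 - 2*t))
M′′′(t) = -15/(8*t^3*√(1 - 2*t) - 12*t^2*√(1 - 2*t) + 6*t*√(1 - 2*t) - √(1 - 2*t))
M′′′′(t) = 105/(16*t^4*√(1 - 2*t) - 32*t^3*√(1 - 2*t) + 24*t^2*√(1 - 2*t) - 8*t*√(1 - 2*t) + √(1 - 2*t))
M′′′′′(t) = -945/(32*t^5*√(1 - 2*t) - 80*t^4*√(1 - 2*t) + 80*t^3*√(1 - 2*t) - 40*t^2*√(1 - 2*t) + 10*t*√(1 - 2*t) - √(1 - 2*t))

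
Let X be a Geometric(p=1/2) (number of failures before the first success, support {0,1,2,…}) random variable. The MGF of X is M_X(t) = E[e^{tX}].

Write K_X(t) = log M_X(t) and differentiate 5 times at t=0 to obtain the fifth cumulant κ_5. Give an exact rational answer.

M_X(t) = 1/(2*(1 - e^(t)/2))
K_X(t) = log M_X(t) = -log(1 - e^(t)/2) - log(2)
dK/dt = -e^(t)/(e^(t) - 2)
d^2K/dt^2 = 2*e^(t)/(e^(2*t) - 4*e^(t) + 4)
d^3K/dt^3 = (-2*e^(2*t) - 4*e^(t))/(e^(3*t) - 6*e^(2*t) + 12*e^(t) - 8)
d^4K/dt^4 = (2*e^(3*t) + 16*e^(2*t) + 8*e^(t))/(e^(4*t) - 8*e^(3*t) + 24*e^(2*t) - 32*e^(t) + 16)
d^5K/dt^5 = (-2*e^(4*t) - 44*e^(3*t) - 88*e^(2*t) - 16*e^(t))/(e^(5*t) - 10*e^(4*t) + 40*e^(3*t) - 80*e^(2*t) + 80*e^(t) - 32)

κ_5 = d^5K/dt^5 |_{t=0} = 150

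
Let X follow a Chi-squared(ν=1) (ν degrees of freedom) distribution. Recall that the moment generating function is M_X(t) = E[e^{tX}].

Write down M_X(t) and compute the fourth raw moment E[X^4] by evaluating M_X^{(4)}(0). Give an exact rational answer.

M_X(t) = 1/√(1 - 2*t)
dM/dt = -1/(2*t*√(1 - 2*t) - √(1 - 2*t))
d^2M/dt^2 = 3/(4*t^2*√(1 - 2*t) - 4*t*√(1 - 2*t) + √(1 - 2*t))
d^3M/dt^3 = -15/(8*t^3*√(1 - 2*t) - 12*t^2*√(1 - 2*t) + 6*t*√(1 - 2*t) - √(1 - 2*t))
d^4M/dt^4 = 105/(16*t^4*√(1 - 2*t) - 32*t^3*√(1 - 2*t) + 24*t^2*√(1 - 2*t) - 8*t*√(1 - 2*t) + √(1 - 2*t))

E[X^4] = d^4M/dt^4 |_{t=0} = 105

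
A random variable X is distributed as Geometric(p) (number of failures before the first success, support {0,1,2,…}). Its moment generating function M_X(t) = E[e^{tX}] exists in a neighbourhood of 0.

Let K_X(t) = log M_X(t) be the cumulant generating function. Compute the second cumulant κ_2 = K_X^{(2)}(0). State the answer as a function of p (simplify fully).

M_X(t) = p/(-(1 - p)*e^(t) + 1)
K_X(t) = log M_X(t) = log(p) - log(-(1 - p)*e^(t) + 1)
dK/dt = (-p*e^(t) + e^(t))/(p*e^(t) - e^(t) + 1)
d^2K/dt^2 = (-p*e^(t) + e^(t))/(p^2*e^(2*t) - 2*p*e^(2*t) + 2*p*e^(t) + e^(2*t) - 2*e^(t) + 1)

κ_2 = d^2K/dt^2 |_{t=0} = (1 - p)/p^2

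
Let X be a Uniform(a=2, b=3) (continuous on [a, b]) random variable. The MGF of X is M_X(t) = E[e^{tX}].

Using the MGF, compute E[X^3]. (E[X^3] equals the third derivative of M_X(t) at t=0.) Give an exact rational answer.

M_X(t) = (e^(3*t) - e^(2*t))/t
M′(t) = (3*t*e^(3*t) - 2*t*e^(2*t) - e^(3*t) + e^(2*t))/t^2
M′′(t) = (9*t^2*e^(3*t) - 4*t^2*e^(2*t) - 6*t*e^(3*t) + 4*t*e^(2*t) + 2*e^(3*t) - 2*e^(2*t))/t^3
M′′′(t) = (27*t^3*e^(3*t) - 8*t^3*e^(2*t) - 27*t^2*e^(3*t) + 12*t^2*e^(2*t) + 18*t*e^(3*t) - 12*t*e^(2*t) - 6*e^(3*t) + 6*e^(2*t))/t^4

E[X^3] = M′′′(0) = 65/4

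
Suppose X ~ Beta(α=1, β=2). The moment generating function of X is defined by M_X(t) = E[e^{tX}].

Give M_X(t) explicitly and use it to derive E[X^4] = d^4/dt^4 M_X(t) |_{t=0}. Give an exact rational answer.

M_X(t) = ₁F₁(1; 3; t)
M^(4)(t) = ₁F₁(5; 7; t)/15

E[X^4] = M^(4)(0) = 1/15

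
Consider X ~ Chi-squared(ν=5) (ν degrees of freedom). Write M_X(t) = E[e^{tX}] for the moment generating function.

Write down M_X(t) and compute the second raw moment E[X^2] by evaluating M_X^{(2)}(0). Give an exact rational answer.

E[X^2] = D^2[M](0) = 35

M_X(t) = (1 - 2*t)^(-5/2)
D^2[M](t) = 35/(16*t^4*√(1 - 2*t) - 32*t^3*√(1 - 2*t) + 24*t^2*√(1 - 2*t) - 8*t*√(1 - 2*t) + √(1 - 2*t))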